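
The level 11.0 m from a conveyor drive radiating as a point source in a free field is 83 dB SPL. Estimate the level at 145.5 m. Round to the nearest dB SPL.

61 dB SPL

Point-source attenuation: ΔL = 20·log₁₀(r₂/r₁) = 20·log₁₀(145.5/11.0) = 22.429 dB.
L₂ = 83 − 20·log₁₀(145.5/11.0) = 83 − 22.429 = 60.57 dB SPL.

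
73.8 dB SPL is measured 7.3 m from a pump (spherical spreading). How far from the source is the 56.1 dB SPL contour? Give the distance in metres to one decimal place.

Point-source spreading drops the level by 20·log₁₀(r₂/r₁); inverting, r₂/r₁ = 10^(ΔL/20).
r₂ = 7.3·10^((73.8−56.1)/20) = 7.3·10^(17.7/20) = 56.02 m.

56.0 m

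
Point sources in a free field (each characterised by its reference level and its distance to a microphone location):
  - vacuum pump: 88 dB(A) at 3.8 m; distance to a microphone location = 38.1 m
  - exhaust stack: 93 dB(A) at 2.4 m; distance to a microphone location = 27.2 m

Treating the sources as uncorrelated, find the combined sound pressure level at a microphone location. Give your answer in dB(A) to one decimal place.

73.4 dB(A)

First find each source's level at the receiver (point-source: −20·log₁₀(r/r_ref)), then combine on an intensity basis.
vacuum pump: 88 − 20·log₁₀(38.1/3.8) = 88 − 20.02 = 67.98 dB(A).
exhaust stack: 93 − 20·log₁₀(27.2/2.4) = 93 − 21.09 = 71.91 dB(A).
Σ 10^(L/10) = 2.181e+07 → L_total = 10·log₁₀(2.181e+07) = 73.39 dB(A).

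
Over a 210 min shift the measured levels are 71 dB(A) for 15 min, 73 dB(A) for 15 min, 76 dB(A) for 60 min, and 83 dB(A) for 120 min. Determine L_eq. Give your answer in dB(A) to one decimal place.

L_eq = 10·log₁₀[(1/T)·Σ tᵢ·10^(Lᵢ/10)] with T = 210 min.
Σ tᵢ·10^(Lᵢ/10) = 15·10^(71/10) + 15·10^(73/10) + 60·10^(76/10) + 120·10^(83/10) = 2.682e+10.
L_eq = 10·log₁₀(2.682e+10/210) = 81.06 dB(A).

81.1 dB(A)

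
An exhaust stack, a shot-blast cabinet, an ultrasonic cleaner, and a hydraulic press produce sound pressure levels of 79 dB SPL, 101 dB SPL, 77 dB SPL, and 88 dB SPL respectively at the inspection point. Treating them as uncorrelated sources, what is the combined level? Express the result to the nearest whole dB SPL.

101 dB SPL

Incoherent sources combine by intensity addition: L_total = 10·log₁₀(Σ 10^(L_i/10)).
Σ 10^(L/10) = 10^(79/10) + 10^(101/10) + 10^(77/10) + 10^(88/10) = 1.335e+10.
L_total = 10·log₁₀(1.335e+10) = 101.25 dB SPL.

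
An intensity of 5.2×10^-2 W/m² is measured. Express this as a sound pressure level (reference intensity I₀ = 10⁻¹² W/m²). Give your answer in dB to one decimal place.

107.2 dB

I/I₀ = 5.2×10^-2/10⁻¹² = 5.2×10^10, and L = 10·log₁₀(I/I₀).
L = 10·(0.7160 + 10) = 107.16 dB.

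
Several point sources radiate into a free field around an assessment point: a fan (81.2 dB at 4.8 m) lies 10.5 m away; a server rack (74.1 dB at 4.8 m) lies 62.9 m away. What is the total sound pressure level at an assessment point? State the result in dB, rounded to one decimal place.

Propagate each source to the receiver with L = L_ref − 20·log₁₀(r/r_ref), then add intensities.
fan: 81.2 − 20·log₁₀(10.5/4.8) = 81.2 − 6.80 = 74.40 dB.
server rack: 74.1 − 20·log₁₀(62.9/4.8) = 74.1 − 22.35 = 51.75 dB.
Σ 10^(L/10) = 2.770e+07 → L_total = 10·log₁₀(2.770e+07) = 74.42 dB.

74.4 dB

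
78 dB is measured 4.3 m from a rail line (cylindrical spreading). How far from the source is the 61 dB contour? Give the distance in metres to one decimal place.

215.5 m

For a line source L₁ − L₂ = 10·log₁₀(r₂/r₁), so r₂ = r₁·10^((L₁−L₂)/10).
r₂ = 4.3·10^((78−61)/10) = 4.3·10^(17.0/10) = 215.51 m.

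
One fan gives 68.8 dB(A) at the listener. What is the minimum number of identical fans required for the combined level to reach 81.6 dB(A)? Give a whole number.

The shortfall is 81.6 − 68.8 = 12.8 dB, and N units add 10·log₁₀ N, so need 10·log₁₀ N ≥ 12.8.
N ≥ 10^(12.8/10) = 19.055, so N = 20.

20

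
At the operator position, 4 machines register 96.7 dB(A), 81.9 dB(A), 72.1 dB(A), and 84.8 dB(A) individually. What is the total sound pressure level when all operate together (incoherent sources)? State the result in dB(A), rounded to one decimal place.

For uncorrelated sources the intensities add, so convert each level to linear form, sum, and take 10·log₁₀ of the total.
Σ 10^(L/10) = 10^(96.7/10) + 10^(81.9/10) + 10^(72.1/10) + 10^(84.8/10) = 5.150e+09.
L_total = 10·log₁₀(5.150e+09) = 97.12 dB(A).

97.1 dB(A)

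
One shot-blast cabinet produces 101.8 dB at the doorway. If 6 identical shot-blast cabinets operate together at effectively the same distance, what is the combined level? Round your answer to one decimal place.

N identical incoherent sources raise the level by 10·log₁₀ N.
L_total = 101.8 + 10·log₁₀(6) = 101.8 + 7.782 = 109.58 dB.

109.6 dB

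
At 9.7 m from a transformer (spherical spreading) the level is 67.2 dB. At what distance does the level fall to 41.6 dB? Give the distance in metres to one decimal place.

184.8 m

Point-source spreading drops the level by 20·log₁₀(r₂/r₁); inverting, r₂/r₁ = 10^(ΔL/20).
r₂ = 9.7·10^((67.2−41.6)/20) = 9.7·10^(25.6/20) = 184.83 m.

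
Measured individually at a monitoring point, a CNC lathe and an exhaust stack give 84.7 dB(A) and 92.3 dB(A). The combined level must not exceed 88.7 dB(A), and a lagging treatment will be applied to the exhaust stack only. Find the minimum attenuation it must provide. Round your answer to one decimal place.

5.8 dB

Everything except the exhaust stack sums to 10^(84.7/10) = 2.951e+08 in linear terms, 84.70 dB(A).
To meet 88.7 dB(A) overall, the treated exhaust stack may contribute at most 10^(88.7/10) − 2.951e+08 = 4.462e+08, i.e. 86.50 dB(A).
So the exhaust stack must be reduced from 92.3 to 86.50 dB(A): IL = 5.80 dB.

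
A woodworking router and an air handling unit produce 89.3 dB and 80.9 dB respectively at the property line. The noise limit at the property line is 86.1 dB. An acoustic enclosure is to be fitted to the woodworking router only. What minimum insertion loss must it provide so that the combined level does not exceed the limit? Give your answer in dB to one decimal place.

The untreated sources together contribute 10^(80.9/10) = 1.230e+08, i.e. 80.90 dB.
The limit corresponds to 10^(86.1/10) = 4.074e+08; subtracting the fixed part leaves 2.844e+08 for the woodworking router, i.e. 84.54 dB.
Required insertion loss = 89.3 − 84.54 = 4.76 dB.

4.8 dB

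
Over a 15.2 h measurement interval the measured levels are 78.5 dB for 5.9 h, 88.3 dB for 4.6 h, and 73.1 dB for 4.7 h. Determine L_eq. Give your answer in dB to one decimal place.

L_eq = 10·log₁₀[(1/T)·Σ tᵢ·10^(Lᵢ/10)] with T = 15.2 h.
Σ tᵢ·10^(Lᵢ/10) = 5.9·10^(78.5/10) + 4.6·10^(88.3/10) + 4.7·10^(73.1/10) = 3.624e+09.
L_eq = 10·log₁₀(3.624e+09/15.2) = 83.77 dB.

83.8 dB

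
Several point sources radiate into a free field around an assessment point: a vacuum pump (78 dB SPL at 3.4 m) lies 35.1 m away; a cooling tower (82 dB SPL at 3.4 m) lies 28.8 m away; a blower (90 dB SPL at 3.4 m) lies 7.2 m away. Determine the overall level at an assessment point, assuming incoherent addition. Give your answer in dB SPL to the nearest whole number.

First find each source's level at the receiver (point-source: −20·log₁₀(r/r_ref)), then combine on an intensity basis.
vacuum pump: 78 − 20·log₁₀(35.1/3.4) = 78 − 20.28 = 57.72 dB SPL.
cooling tower: 82 − 20·log₁₀(28.8/3.4) = 82 − 18.56 = 63.44 dB SPL.
blower: 90 − 20·log₁₀(7.2/3.4) = 90 − 6.52 = 83.48 dB SPL.
Σ 10^(L/10) = 2.258e+08 → L_total = 10·log₁₀(2.258e+08) = 83.54 dB SPL.

84 dB SPL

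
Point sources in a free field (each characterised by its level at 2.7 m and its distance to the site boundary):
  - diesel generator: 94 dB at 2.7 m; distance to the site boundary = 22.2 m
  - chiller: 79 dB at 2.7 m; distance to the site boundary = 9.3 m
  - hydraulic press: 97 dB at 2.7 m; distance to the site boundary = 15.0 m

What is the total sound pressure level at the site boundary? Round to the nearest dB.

Apply inverse-square spreading to bring every level to the receiver, then sum 10^(L/10).
diesel generator: 94 − 20·log₁₀(22.2/2.7) = 94 − 18.30 = 75.70 dB.
chiller: 79 − 20·log₁₀(9.3/2.7) = 79 − 10.74 = 68.26 dB.
hydraulic press: 97 − 20·log₁₀(15.0/2.7) = 97 − 14.89 = 82.11 dB.
Σ 10^(L/10) = 2.062e+08 → L_total = 10·log₁₀(2.062e+08) = 83.14 dB.

83 dB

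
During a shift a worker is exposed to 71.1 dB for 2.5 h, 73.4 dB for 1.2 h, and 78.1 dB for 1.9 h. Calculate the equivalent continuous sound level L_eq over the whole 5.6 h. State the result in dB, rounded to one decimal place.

Weight each interval's intensity by its duration and average over T = 5.6 h:
Σ tᵢ·10^(Lᵢ/10) = 2.5·10^(71.1/10) + 1.2·10^(73.4/10) + 1.9·10^(78.1/10) = 1.811e+08.
L_eq = 10·log₁₀(1.811e+08/5.6) = 75.10 dB.

75.1 dB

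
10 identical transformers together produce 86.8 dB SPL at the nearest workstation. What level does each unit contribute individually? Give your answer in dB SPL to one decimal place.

10 equal contributions raise the level by 10·log₁₀ 10 = 10.000 dB, so each unit alone gives 86.8 − 10.000.

76.8 dB SPL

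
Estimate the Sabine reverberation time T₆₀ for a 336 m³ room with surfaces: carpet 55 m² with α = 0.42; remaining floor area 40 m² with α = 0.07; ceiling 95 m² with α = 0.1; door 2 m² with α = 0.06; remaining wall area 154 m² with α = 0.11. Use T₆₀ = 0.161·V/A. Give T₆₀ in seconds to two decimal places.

A = Σ Sᵢαᵢ = 55·0.42 + 40·0.07 + 95·0.1 + 2·0.06 + 154·0.11 = 52.46 m².
T₆₀ = 0.161 × 336 / 52.46 = 1.031 s.

1.03 s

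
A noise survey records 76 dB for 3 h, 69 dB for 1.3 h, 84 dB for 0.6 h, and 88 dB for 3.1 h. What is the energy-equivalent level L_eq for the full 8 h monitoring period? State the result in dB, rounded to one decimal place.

The energy average is taken in the linear domain: L_eq = 10·log₁₀[(Σ tᵢ·10^(Lᵢ/10))/T], T = 8 h.
Σ tᵢ·10^(Lᵢ/10) = 3·10^(76/10) + 1.3·10^(69/10) + 0.6·10^(84/10) + 3.1·10^(88/10) = 2.236e+09.
L_eq = 10·log₁₀(2.236e+09/8) = 84.46 dB.

84.5 dB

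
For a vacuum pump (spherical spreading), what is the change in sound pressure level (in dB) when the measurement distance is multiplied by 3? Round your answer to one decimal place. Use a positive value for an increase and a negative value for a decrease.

-9.5 dB

A point source loses 6 dB per doubling of distance; generally ΔL = −20·log₁₀(r₂/r₁).
ΔL = −20·log₁₀(3) = -9.54 dB.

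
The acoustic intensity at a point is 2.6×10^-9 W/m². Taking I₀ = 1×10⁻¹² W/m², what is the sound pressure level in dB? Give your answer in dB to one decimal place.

L = 10·log₁₀(I/I₀) = 10·log₁₀(2.6×10^-9/10⁻¹²) = 10·log₁₀(2.6×10^3).
L = 10·(0.4150 + 3) = 34.15 dB.

34.1 dB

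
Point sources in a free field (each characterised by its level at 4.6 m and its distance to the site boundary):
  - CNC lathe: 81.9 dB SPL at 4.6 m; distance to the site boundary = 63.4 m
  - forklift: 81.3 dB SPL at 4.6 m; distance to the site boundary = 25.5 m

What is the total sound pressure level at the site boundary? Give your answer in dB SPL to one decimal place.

67.2 dB SPL

First find each source's level at the receiver (point-source: −20·log₁₀(r/r_ref)), then combine on an intensity basis.
CNC lathe: 81.9 − 20·log₁₀(63.4/4.6) = 81.9 − 22.79 = 59.11 dB SPL.
forklift: 81.3 − 20·log₁₀(25.5/4.6) = 81.3 − 14.88 = 66.42 dB SPL.
Σ 10^(L/10) = 5.205e+06 → L_total = 10·log₁₀(5.205e+06) = 67.16 dB SPL.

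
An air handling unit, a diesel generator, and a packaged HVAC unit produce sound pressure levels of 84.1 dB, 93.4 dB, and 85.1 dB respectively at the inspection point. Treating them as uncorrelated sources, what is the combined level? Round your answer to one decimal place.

Incoherent sources combine by intensity addition: L_total = 10·log₁₀(Σ 10^(L_i/10)).
Σ 10^(L/10) = 10^(84.1/10) + 10^(93.4/10) + 10^(85.1/10) = 2.768e+09.
L_total = 10·log₁₀(2.768e+09) = 94.42 dB.

94.4 dB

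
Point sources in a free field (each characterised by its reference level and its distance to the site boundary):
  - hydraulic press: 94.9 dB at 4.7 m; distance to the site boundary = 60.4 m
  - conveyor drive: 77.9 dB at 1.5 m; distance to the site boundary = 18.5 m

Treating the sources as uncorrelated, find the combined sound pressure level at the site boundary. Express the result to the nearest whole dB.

73 dB

First find each source's level at the receiver (point-source: −20·log₁₀(r/r_ref)), then combine on an intensity basis.
hydraulic press: 94.9 − 20·log₁₀(60.4/4.7) = 94.9 − 22.18 = 72.72 dB.
conveyor drive: 77.9 − 20·log₁₀(18.5/1.5) = 77.9 − 21.82 = 56.08 dB.
Σ 10^(L/10) = 1.912e+07 → L_total = 10·log₁₀(1.912e+07) = 72.81 dB.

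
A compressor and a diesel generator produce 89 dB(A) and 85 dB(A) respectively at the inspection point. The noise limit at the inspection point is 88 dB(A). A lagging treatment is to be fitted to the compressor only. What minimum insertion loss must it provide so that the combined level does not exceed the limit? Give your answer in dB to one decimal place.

4.0 dB

Everything except the compressor sums to 10^(85/10) = 3.162e+08 in linear terms, 85.00 dB(A).
To meet 88 dB(A) overall, the treated compressor may contribute at most 10^(88/10) − 3.162e+08 = 3.147e+08, i.e. 84.98 dB(A).
Required insertion loss = 89 − 84.98 = 4.02 dB.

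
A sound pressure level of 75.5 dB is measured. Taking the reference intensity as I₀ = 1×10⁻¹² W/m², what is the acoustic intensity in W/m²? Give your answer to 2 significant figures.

I = I₀·10^(L/10) = 10⁻¹² × 10^(75.5/10) = 10^(-4.450).

3.5e-05 W/m²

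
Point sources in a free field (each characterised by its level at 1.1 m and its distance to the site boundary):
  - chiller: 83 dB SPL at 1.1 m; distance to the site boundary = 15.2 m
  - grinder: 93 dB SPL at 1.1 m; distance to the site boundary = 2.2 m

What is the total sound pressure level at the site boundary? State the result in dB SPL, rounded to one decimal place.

87.0 dB SPL

Propagate each source to the receiver with L = L_ref − 20·log₁₀(r/r_ref), then add intensities.
chiller: 83 − 20·log₁₀(15.2/1.1) = 83 − 22.81 = 60.19 dB SPL.
grinder: 93 − 20·log₁₀(2.2/1.1) = 93 − 6.02 = 86.98 dB SPL.
Σ 10^(L/10) = 4.999e+08 → L_total = 10·log₁₀(4.999e+08) = 86.99 dB SPL.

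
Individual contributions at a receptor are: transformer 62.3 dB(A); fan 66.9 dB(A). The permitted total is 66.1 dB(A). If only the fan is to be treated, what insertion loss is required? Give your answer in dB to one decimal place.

Everything except the fan sums to 10^(62.3/10) = 1.698e+06 in linear terms, 62.30 dB(A).
The limit corresponds to 10^(66.1/10) = 4.074e+06; subtracting the fixed part leaves 2.376e+06 for the fan, i.e. 63.76 dB(A).
Required insertion loss = 66.9 − 63.76 = 3.14 dB.

3.1 dB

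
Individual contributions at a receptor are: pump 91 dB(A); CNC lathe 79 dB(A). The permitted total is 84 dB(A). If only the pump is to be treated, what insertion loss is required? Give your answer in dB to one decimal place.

8.7 dB

The untreated sources together contribute 10^(79/10) = 7.943e+07, i.e. 79.00 dB(A).
The limit corresponds to 10^(84/10) = 2.512e+08; subtracting the fixed part leaves 1.718e+08 for the pump, i.e. 82.35 dB(A).
So the pump must be reduced from 91 to 82.35 dB(A): IL = 8.65 dB.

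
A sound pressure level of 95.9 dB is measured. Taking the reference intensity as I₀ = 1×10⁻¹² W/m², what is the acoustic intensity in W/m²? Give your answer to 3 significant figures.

I/I₀ = 10^(95.9/10) = 3.89e+09, so I = 3.89e+09 × 10⁻¹² W/m².

0.00389 W/m²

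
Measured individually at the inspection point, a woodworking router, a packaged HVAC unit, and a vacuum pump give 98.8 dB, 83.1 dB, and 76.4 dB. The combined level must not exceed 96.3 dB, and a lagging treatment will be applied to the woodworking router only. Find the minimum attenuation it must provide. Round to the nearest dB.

3 dB

Everything except the woodworking router sums to 10^(83.1/10) + 10^(76.4/10) = 2.478e+08 in linear terms, 83.94 dB.
To meet 96.3 dB overall, the treated woodworking router may contribute at most 10^(96.3/10) − 2.478e+08 = 4.018e+09, i.e. 96.04 dB.
Required insertion loss = 98.8 − 96.04 = 2.76 dB.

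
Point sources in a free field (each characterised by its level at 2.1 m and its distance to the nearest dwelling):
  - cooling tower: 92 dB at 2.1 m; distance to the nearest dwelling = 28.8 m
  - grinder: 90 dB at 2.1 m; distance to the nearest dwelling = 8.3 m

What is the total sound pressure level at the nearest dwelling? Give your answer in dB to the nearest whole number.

79 dB

Propagate each source to the receiver with L = L_ref − 20·log₁₀(r/r_ref), then add intensities.
cooling tower: 92 − 20·log₁₀(28.8/2.1) = 92 − 22.74 = 69.26 dB.
grinder: 90 − 20·log₁₀(8.3/2.1) = 90 − 11.94 = 78.06 dB.
Σ 10^(L/10) = 7.244e+07 → L_total = 10·log₁₀(7.244e+07) = 78.60 dB.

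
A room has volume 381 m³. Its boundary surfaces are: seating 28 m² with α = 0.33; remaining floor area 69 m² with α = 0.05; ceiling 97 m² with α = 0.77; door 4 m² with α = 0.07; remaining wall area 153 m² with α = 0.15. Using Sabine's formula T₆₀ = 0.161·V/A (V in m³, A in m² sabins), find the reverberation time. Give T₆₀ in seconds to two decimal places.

0.55 s

A = Σ Sᵢαᵢ = 28·0.33 + 69·0.05 + 97·0.77 + 4·0.07 + 153·0.15 = 110.61 m².
T₆₀ = 0.161 × 381 / 110.61 = 0.555 s.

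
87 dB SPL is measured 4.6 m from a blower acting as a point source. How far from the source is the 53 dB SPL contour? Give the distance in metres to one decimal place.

Point-source spreading drops the level by 20·log₁₀(r₂/r₁); inverting, r₂/r₁ = 10^(ΔL/20).
r₂ = 4.6·10^((87−53)/20) = 4.6·10^(34.0/20) = 230.55 m.

230.5 m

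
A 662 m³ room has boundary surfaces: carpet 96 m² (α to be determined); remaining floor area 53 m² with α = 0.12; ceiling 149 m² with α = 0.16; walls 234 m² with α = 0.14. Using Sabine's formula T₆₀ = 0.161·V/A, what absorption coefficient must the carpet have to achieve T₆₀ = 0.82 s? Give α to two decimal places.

A = 0.161·V/T₆₀ = 0.161·662/0.82 = 129.98 m² sabins.
Absorption from the other surfaces = 53·0.12 + 149·0.16 + 234·0.14 = 62.96 m², so the carpet must supply 67.02 m² over 96 m².
α = 67.02/96 = 0.698.

0.70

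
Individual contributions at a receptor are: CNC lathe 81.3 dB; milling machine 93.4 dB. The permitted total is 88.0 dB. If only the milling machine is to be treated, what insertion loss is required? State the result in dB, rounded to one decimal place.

Everything except the milling machine sums to 10^(81.3/10) = 1.349e+08 in linear terms, 81.30 dB.
To meet 88.0 dB overall, the treated milling machine may contribute at most 10^(88.0/10) − 1.349e+08 = 4.961e+08, i.e. 86.96 dB.
Required insertion loss = 93.4 − 86.96 = 6.44 dB.

6.4 dB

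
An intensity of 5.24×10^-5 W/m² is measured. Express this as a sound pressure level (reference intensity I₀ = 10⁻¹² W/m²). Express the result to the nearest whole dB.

L = 10·log₁₀(I/I₀) = 10·log₁₀(5.24×10^-5/10⁻¹²) = 10·log₁₀(5.24×10^7).
L = 10·(0.7193 + 7) = 77.19 dB.

77 dB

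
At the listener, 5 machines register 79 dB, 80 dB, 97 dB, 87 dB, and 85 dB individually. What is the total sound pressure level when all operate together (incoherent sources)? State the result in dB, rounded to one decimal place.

Incoherent sources combine by intensity addition: L_total = 10·log₁₀(Σ 10^(L_i/10)).
Σ 10^(L/10) = 10^(79/10) + 10^(80/10) + 10^(97/10) + 10^(87/10) + 10^(85/10) = 6.009e+09.
L_total = 10·log₁₀(6.009e+09) = 97.79 dB.

97.8 dB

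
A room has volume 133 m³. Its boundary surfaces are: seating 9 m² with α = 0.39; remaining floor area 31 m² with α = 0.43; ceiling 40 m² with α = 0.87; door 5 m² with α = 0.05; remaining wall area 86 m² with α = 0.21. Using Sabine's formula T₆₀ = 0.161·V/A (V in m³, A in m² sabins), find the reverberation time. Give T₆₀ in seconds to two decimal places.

A = Σ Sᵢαᵢ = 9·0.39 + 31·0.43 + 40·0.87 + 5·0.05 + 86·0.21 = 69.95 m².
T₆₀ = 0.161 × 133 / 69.95 = 0.306 s.

0.31 s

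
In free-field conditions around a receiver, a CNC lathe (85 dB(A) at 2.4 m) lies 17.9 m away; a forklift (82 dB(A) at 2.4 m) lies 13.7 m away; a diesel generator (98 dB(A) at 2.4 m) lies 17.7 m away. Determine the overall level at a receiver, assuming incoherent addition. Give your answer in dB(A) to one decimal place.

81.0 dB(A)

Propagate each source to the receiver with L = L_ref − 20·log₁₀(r/r_ref), then add intensities.
CNC lathe: 85 − 20·log₁₀(17.9/2.4) = 85 − 17.45 = 67.55 dB(A).
forklift: 82 − 20·log₁₀(13.7/2.4) = 82 − 15.13 = 66.87 dB(A).
diesel generator: 98 − 20·log₁₀(17.7/2.4) = 98 − 17.36 = 80.64 dB(A).
Σ 10^(L/10) = 1.266e+08 → L_total = 10·log₁₀(1.266e+08) = 81.02 dB(A).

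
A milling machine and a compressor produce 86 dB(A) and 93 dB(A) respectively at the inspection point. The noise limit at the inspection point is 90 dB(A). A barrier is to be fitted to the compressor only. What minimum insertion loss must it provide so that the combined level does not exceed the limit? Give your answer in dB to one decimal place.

5.2 dB

Everything except the compressor sums to 10^(86/10) = 3.981e+08 in linear terms, 86.00 dB(A).
The limit corresponds to 10^(90/10) = 1.000e+09; subtracting the fixed part leaves 6.019e+08 for the compressor, i.e. 87.80 dB(A).
Required insertion loss = 93 − 87.80 = 5.20 dB.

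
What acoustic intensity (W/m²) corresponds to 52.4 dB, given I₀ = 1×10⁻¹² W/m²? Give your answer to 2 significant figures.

1.7e-07 W/m²

I = I₀·10^(L/10) = 10⁻¹² × 10^(52.4/10) = 10^(-6.760).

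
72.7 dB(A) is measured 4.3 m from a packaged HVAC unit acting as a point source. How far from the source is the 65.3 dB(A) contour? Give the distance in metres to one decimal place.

10.1 m

Point-source spreading drops the level by 20·log₁₀(r₂/r₁); inverting, r₂/r₁ = 10^(ΔL/20).
r₂ = 4.3·10^((72.7−65.3)/20) = 4.3·10^(7.4/20) = 10.08 m.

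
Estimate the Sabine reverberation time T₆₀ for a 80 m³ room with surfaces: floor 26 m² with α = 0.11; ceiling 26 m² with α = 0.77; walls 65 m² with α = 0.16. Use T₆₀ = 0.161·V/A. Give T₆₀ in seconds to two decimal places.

A = Σ Sᵢαᵢ = 26·0.11 + 26·0.77 + 65·0.16 = 33.28 m².
T₆₀ = 0.161 × 80 / 33.28 = 0.387 s.

0.39 s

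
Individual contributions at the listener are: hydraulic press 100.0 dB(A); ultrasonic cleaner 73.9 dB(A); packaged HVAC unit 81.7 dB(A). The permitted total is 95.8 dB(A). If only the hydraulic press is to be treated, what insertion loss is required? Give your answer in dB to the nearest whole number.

The untreated sources together contribute 10^(73.9/10) + 10^(81.7/10) = 1.725e+08, i.e. 82.37 dB(A).
To meet 95.8 dB(A) overall, the treated hydraulic press may contribute at most 10^(95.8/10) − 1.725e+08 = 3.629e+09, i.e. 95.60 dB(A).
Required insertion loss = 100.0 − 95.60 = 4.40 dB.

4 dB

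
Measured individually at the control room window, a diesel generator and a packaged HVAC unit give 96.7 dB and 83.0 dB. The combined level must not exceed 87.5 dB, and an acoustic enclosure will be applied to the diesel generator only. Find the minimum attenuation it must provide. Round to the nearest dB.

11 dB

Everything except the diesel generator sums to 10^(83.0/10) = 1.995e+08 in linear terms, 83.00 dB.
The limit corresponds to 10^(87.5/10) = 5.623e+08; subtracting the fixed part leaves 3.628e+08 for the diesel generator, i.e. 85.60 dB.
So the diesel generator must be reduced from 96.7 to 85.60 dB: IL = 11.10 dB.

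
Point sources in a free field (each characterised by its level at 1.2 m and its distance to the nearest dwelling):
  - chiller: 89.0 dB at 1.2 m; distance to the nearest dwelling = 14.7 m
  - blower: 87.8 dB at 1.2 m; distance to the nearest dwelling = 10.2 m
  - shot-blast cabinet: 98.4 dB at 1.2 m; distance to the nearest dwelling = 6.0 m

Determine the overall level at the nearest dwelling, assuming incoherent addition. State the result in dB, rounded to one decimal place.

First find each source's level at the receiver (point-source: −20·log₁₀(r/r_ref)), then combine on an intensity basis.
chiller: 89.0 − 20·log₁₀(14.7/1.2) = 89.0 − 21.76 = 67.24 dB.
blower: 87.8 − 20·log₁₀(10.2/1.2) = 87.8 − 18.59 = 69.21 dB.
shot-blast cabinet: 98.4 − 20·log₁₀(6.0/1.2) = 98.4 − 13.98 = 84.42 dB.
Σ 10^(L/10) = 2.904e+08 → L_total = 10·log₁₀(2.904e+08) = 84.63 dB.

84.6 dB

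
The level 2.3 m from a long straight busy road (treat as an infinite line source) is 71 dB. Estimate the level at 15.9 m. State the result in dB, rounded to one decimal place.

Line-source attenuation: ΔL = 10·log₁₀(r₂/r₁) = 10·log₁₀(15.9/2.3) = 8.397 dB.
L₂ = 71 − 10·log₁₀(15.9/2.3) = 71 − 8.397 = 62.60 dB.

62.6 dB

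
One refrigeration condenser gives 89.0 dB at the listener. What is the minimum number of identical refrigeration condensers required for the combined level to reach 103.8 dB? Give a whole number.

31

The shortfall is 103.8 − 89.0 = 14.8 dB, and N units add 10·log₁₀ N, so need 10·log₁₀ N ≥ 14.8.
N ≥ 10^(14.8/10) = 30.200, so N = 31.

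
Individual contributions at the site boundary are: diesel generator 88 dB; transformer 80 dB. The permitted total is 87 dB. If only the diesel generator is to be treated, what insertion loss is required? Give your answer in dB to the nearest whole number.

The untreated sources together contribute 10^(80/10) = 1.000e+08, i.e. 80.00 dB.
To meet 87 dB overall, the treated diesel generator may contribute at most 10^(87/10) − 1.000e+08 = 4.012e+08, i.e. 86.03 dB.
Required insertion loss = 88 − 86.03 = 1.97 dB.

2 dB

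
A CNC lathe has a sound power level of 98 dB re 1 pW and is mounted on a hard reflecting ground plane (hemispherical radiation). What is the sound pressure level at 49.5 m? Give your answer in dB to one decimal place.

56.1 dB

Free-field hemispherical radiation: L_p = L_w − 10·log₁₀(2π·r²), r = 49.5 m.
2π·r² = 1.54e+04 m², 10·log₁₀ of that is 41.874 dB.
L_p = 98 − 41.874 = 56.13 dB.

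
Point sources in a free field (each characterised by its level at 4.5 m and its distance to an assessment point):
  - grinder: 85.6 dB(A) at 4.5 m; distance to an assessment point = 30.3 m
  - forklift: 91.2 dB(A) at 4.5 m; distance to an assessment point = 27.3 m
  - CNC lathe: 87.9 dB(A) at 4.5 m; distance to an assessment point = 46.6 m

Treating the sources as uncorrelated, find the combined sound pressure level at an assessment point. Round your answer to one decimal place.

77.0 dB(A)

First find each source's level at the receiver (point-source: −20·log₁₀(r/r_ref)), then combine on an intensity basis.
grinder: 85.6 − 20·log₁₀(30.3/4.5) = 85.6 − 16.56 = 69.04 dB(A).
forklift: 91.2 − 20·log₁₀(27.3/4.5) = 91.2 − 15.66 = 75.54 dB(A).
CNC lathe: 87.9 − 20·log₁₀(46.6/4.5) = 87.9 − 20.30 = 67.60 dB(A).
Σ 10^(L/10) = 4.958e+07 → L_total = 10·log₁₀(4.958e+07) = 76.95 dB(A).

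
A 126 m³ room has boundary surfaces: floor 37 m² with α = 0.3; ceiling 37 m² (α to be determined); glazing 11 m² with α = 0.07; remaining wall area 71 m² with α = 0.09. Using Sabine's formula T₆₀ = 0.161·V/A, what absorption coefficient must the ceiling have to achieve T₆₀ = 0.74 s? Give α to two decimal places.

A = 0.161·V/T₆₀ = 0.161·126/0.74 = 27.41 m² sabins.
Absorption from the other surfaces = 37·0.3 + 11·0.07 + 71·0.09 = 18.26 m², so the ceiling must supply 9.15 m² over 37 m².
α = 9.15/37 = 0.247.

0.25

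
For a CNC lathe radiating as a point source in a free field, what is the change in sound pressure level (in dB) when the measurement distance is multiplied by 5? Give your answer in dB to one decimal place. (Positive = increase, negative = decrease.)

Point-source spreading: ΔL = −20·log₁₀(r₂/r₁).
ΔL = −20·log₁₀(5) = -13.98 dB.

-14.0 dB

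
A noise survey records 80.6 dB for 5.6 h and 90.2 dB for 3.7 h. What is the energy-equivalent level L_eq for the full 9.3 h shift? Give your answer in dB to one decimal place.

86.9 dB

The energy average is taken in the linear domain: L_eq = 10·log₁₀[(Σ tᵢ·10^(Lᵢ/10))/T], T = 9.3 h.
Σ tᵢ·10^(Lᵢ/10) = 5.6·10^(80.6/10) + 3.7·10^(90.2/10) = 4.517e+09.
L_eq = 10·log₁₀(4.517e+09/9.3) = 86.86 dB.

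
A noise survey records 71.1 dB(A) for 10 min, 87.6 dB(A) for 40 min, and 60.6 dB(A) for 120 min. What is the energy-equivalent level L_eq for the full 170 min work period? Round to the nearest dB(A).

L_eq = 10·log₁₀[(1/T)·Σ tᵢ·10^(Lᵢ/10)] with T = 170 min.
Σ tᵢ·10^(Lᵢ/10) = 10·10^(71.1/10) + 40·10^(87.6/10) + 120·10^(60.6/10) = 2.328e+10.
L_eq = 10·log₁₀(2.328e+10/170) = 81.37 dB(A).

81 dB(A)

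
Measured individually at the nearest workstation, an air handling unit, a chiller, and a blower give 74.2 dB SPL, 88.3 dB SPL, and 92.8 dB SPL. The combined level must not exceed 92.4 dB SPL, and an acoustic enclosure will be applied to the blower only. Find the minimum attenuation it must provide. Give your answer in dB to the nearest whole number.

3 dB

Everything except the blower sums to 10^(74.2/10) + 10^(88.3/10) = 7.024e+08 in linear terms, 88.47 dB SPL.
To meet 92.4 dB SPL overall, the treated blower may contribute at most 10^(92.4/10) − 7.024e+08 = 1.035e+09, i.e. 90.15 dB SPL.
Required insertion loss = 92.8 − 90.15 = 2.65 dB.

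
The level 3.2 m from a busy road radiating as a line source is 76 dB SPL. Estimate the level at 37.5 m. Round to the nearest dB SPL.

Cylindrical spreading from a line source gives a 10·log₁₀(r₂/r₁) drop.
L₂ = 76 − 10·log₁₀(37.5/3.2) = 76 − 10.689 = 65.31 dB SPL.

65 dB SPL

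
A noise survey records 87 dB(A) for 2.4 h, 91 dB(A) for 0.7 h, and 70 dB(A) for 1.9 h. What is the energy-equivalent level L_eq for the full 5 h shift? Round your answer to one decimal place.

86.2 dB(A)

L_eq = 10·log₁₀[(1/T)·Σ tᵢ·10^(Lᵢ/10)] with T = 5 h.
Σ tᵢ·10^(Lᵢ/10) = 2.4·10^(87/10) + 0.7·10^(91/10) + 1.9·10^(70/10) = 2.103e+09.
L_eq = 10·log₁₀(2.103e+09/5) = 86.24 dB(A).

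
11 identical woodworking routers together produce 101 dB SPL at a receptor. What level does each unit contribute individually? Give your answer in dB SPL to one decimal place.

90.6 dB SPL

For N identical incoherent sources L_total = L₁ + 10·log₁₀ N, so L₁ = 101 − 10·log₁₀(11) = 101 − 10.414.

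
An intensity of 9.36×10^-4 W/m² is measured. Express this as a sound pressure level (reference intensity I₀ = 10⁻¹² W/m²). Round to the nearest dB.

90 dB

Dividing by I₀ shifts the exponent by 12: I/I₀ = 9.36×10^8.
L = 10·(0.9713 + 8) = 89.71 dB.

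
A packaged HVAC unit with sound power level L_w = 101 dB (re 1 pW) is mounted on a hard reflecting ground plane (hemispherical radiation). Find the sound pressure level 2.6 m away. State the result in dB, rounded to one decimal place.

84.7 dB

L_p = L_w − 10·log₁₀(2π·r²) with r = 2.6 m.
2π·r² = 42.47 m², 10·log₁₀ of that is 16.281 dB.
L_p = 101 − 16.281 = 84.72 dB.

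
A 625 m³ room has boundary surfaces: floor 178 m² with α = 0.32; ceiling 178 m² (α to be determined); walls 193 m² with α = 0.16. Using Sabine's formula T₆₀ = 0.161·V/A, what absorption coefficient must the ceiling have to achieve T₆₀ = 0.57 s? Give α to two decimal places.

0.50

A = 0.161·V/T₆₀ = 0.161·625/0.57 = 176.54 m² sabins.
Absorption from the other surfaces = 178·0.32 + 193·0.16 = 87.84 m², so the ceiling must supply 88.70 m² over 178 m².
α = 88.70/178 = 0.498.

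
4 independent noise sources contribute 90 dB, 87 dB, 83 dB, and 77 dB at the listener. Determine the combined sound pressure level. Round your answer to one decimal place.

Incoherent sources combine by intensity addition: L_total = 10·log₁₀(Σ 10^(L_i/10)).
Σ 10^(L/10) = 10^(90/10) + 10^(87/10) + 10^(83/10) + 10^(77/10) = 1.751e+09.
L_total = 10·log₁₀(1.751e+09) = 92.43 dB.

92.4 dB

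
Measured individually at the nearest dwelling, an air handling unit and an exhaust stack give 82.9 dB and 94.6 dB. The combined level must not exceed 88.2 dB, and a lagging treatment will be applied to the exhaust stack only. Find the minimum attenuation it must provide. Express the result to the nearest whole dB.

8 dB

The untreated sources together contribute 10^(82.9/10) = 1.950e+08, i.e. 82.90 dB.
To meet 88.2 dB overall, the treated exhaust stack may contribute at most 10^(88.2/10) − 1.950e+08 = 4.657e+08, i.e. 86.68 dB.
Required insertion loss = 94.6 − 86.68 = 7.92 dB.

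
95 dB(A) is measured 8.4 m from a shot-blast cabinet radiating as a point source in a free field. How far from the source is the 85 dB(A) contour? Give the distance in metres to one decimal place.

For a point source L₁ − L₂ = 20·log₁₀(r₂/r₁), so r₂ = r₁·10^((L₁−L₂)/20).
r₂ = 8.4·10^((95−85)/20) = 8.4·10^(10.0/20) = 26.56 m.

26.6 m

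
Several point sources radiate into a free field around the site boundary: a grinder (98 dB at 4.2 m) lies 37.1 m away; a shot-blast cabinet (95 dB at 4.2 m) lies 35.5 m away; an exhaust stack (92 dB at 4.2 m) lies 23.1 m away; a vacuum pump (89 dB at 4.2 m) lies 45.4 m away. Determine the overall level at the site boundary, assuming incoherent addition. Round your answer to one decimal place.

82.7 dB

Propagate each source to the receiver with L = L_ref − 20·log₁₀(r/r_ref), then add intensities.
grinder: 98 − 20·log₁₀(37.1/4.2) = 98 − 18.92 = 79.08 dB.
shot-blast cabinet: 95 − 20·log₁₀(35.5/4.2) = 95 − 18.54 = 76.46 dB.
exhaust stack: 92 − 20·log₁₀(23.1/4.2) = 92 − 14.81 = 77.19 dB.
vacuum pump: 89 − 20·log₁₀(45.4/4.2) = 89 − 20.68 = 68.32 dB.
Σ 10^(L/10) = 1.843e+08 → L_total = 10·log₁₀(1.843e+08) = 82.66 dB.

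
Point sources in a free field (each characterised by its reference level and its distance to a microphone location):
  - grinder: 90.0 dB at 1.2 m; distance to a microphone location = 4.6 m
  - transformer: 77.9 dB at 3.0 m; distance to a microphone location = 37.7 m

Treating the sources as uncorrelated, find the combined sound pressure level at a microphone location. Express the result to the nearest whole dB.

Apply inverse-square spreading to bring every level to the receiver, then sum 10^(L/10).
grinder: 90.0 − 20·log₁₀(4.6/1.2) = 90.0 − 11.67 = 78.33 dB.
transformer: 77.9 − 20·log₁₀(37.7/3.0) = 77.9 − 21.98 = 55.92 dB.
Σ 10^(L/10) = 6.844e+07 → L_total = 10·log₁₀(6.844e+07) = 78.35 dB.

78 dB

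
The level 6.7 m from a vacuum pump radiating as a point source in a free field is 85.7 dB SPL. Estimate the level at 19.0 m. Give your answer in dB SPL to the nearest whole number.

Point-source attenuation: ΔL = 20·log₁₀(r₂/r₁) = 20·log₁₀(19.0/6.7) = 9.054 dB.
L₂ = 85.7 − 20·log₁₀(19.0/6.7) = 85.7 − 9.054 = 76.65 dB SPL.

77 dB SPL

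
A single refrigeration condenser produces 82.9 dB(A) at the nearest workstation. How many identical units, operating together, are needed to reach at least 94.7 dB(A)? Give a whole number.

The shortfall is 94.7 − 82.9 = 11.8 dB, and N units add 10·log₁₀ N, so need 10·log₁₀ N ≥ 11.8.
N ≥ 10^(11.8/10) = 15.136, so N = 16.

16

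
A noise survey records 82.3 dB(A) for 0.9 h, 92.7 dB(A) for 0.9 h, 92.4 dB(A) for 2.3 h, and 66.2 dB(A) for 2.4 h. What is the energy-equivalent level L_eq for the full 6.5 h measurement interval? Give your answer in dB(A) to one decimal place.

Weight each interval's intensity by its duration and average over T = 6.5 h:
Σ tᵢ·10^(Lᵢ/10) = 0.9·10^(82.3/10) + 0.9·10^(92.7/10) + 2.3·10^(92.4/10) + 2.4·10^(66.2/10) = 5.836e+09.
L_eq = 10·log₁₀(5.836e+09/6.5) = 89.53 dB(A).

89.5 dB(A)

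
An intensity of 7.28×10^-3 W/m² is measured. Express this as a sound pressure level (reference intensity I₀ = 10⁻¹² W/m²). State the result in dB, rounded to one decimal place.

L = 10·log₁₀(I/I₀) = 10·log₁₀(7.28×10^-3/10⁻¹²) = 10·log₁₀(7.28×10^9).
L = 10·(0.8621 + 9) = 98.62 dB.

98.6 dB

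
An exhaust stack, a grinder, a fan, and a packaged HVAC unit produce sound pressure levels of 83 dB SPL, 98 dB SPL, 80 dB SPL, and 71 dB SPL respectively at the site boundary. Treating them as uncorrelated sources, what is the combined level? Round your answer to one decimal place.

98.2 dB SPL

Incoherent sources combine by intensity addition: L_total = 10·log₁₀(Σ 10^(L_i/10)).
Σ 10^(L/10) = 10^(83/10) + 10^(98/10) + 10^(80/10) + 10^(71/10) = 6.622e+09.
L_total = 10·log₁₀(6.622e+09) = 98.21 dB SPL.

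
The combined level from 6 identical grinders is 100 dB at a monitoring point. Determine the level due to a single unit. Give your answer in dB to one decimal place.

92.2 dB

6 equal contributions raise the level by 10·log₁₀ 6 = 7.782 dB, so each unit alone gives 100 − 7.782.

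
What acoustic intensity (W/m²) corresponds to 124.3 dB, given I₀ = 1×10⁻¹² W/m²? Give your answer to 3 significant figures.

2.69 W/m²

I = I₀·10^(L/10) = 10⁻¹² × 10^(124.3/10) = 10^(0.430).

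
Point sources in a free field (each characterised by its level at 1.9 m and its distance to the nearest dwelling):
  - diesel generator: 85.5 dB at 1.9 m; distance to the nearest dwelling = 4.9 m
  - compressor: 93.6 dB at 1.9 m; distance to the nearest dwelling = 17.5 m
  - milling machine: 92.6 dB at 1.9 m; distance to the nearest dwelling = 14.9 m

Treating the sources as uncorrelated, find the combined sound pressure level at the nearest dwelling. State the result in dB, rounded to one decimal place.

80.4 dB

Apply inverse-square spreading to bring every level to the receiver, then sum 10^(L/10).
diesel generator: 85.5 − 20·log₁₀(4.9/1.9) = 85.5 − 8.23 = 77.27 dB.
compressor: 93.6 − 20·log₁₀(17.5/1.9) = 93.6 − 19.29 = 74.31 dB.
milling machine: 92.6 − 20·log₁₀(14.9/1.9) = 92.6 − 17.89 = 74.71 dB.
Σ 10^(L/10) = 1.099e+08 → L_total = 10·log₁₀(1.099e+08) = 80.41 dB.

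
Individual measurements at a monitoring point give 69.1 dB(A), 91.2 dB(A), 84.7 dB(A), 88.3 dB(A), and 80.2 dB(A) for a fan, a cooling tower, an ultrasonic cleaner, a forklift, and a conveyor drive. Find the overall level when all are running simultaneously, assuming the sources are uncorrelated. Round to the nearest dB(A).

For uncorrelated sources the intensities add, so convert each level to linear form, sum, and take 10·log₁₀ of the total.
Σ 10^(L/10) = 10^(69.1/10) + 10^(91.2/10) + 10^(84.7/10) + 10^(88.3/10) + 10^(80.2/10) = 2.402e+09.
L_total = 10·log₁₀(2.402e+09) = 93.81 dB(A).

94 dB(A)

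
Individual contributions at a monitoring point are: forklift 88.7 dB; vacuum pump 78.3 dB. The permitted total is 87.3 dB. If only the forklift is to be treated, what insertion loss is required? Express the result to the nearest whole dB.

Fixed contribution from the other source: Σ 10^(L/10) = 10^(78.3/10) = 6.761e+07 (78.30 dB).
To meet 87.3 dB overall, the treated forklift may contribute at most 10^(87.3/10) − 6.761e+07 = 4.694e+08, i.e. 86.72 dB.
So the forklift must be reduced from 88.7 to 86.72 dB: IL = 1.98 dB.

2 dB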